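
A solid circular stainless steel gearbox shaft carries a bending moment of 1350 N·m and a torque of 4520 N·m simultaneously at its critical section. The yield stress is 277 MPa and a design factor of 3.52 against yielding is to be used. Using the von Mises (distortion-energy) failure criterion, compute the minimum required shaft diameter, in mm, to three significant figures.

σ_allow = σ_y/n = 277/3.52 = 78.69 MPa.
For a solid shaft σ_b = 32M/(πd³) and τ = 16T/(πd³), so the von Mises stress is σ' = (16/πd³)·√(4M²+3T²).
√(4M²+3T²) = √(4×(1.350×10^6)² + 3×(4.520×10^6)²) = 8.281×10^6 N·mm.
d³ = 16×8.281×10^6/(π×78.69) = 536000 mm³.
d = 81.23 mm.

d = 81.2 mm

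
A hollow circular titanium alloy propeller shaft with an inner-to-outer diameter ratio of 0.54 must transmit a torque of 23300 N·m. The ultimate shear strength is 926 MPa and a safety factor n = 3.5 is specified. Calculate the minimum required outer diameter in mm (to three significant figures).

d_o = 78.8 mm

τ_allow = 926/3.5 = 264.6 MPa.
For a hollow shaft τ = 16T/[πd_o³(1−k⁴)] with k = 0.54, so 1−k⁴ = 0.9150.
d_o³ = 16T/[π τ_allow (1−k⁴)] = 16×2.3300×10^7/(π×264.6×0.9150) = 490200 mm³.
d_o = 78.85 mm.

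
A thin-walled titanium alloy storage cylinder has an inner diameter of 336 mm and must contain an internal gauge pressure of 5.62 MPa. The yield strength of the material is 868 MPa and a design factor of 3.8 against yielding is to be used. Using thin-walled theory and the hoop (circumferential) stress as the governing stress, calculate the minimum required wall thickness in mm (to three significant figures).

t = 4.13 mm

σ_allow = 868/3.8 = 228.4 MPa.
Hoop stress σ_h = pD/(2t), so t = pD/(2σ_allow) = 5.62×336/(2×228.4) = 4.133 mm.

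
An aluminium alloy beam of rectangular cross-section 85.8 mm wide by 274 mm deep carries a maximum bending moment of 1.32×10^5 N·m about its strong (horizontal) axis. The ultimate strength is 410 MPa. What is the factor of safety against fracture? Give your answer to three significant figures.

n = 3.33

Section modulus S = bh²/6 = 85.8×274²/6 = 1.074×10^6 mm³.
σ = M/S = 1.3200×10^8/1.074×10^6 = 123.0 MPa.
n = 410/123.0 = 3.335.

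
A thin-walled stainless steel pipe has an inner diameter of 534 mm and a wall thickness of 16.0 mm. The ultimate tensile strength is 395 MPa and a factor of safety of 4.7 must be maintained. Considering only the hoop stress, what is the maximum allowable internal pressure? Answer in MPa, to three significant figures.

p_allow = 5.04 MPa

σ_allow = 395/4.7 = 84.04 MPa.
σ_h = pD/(2t) → p_allow = 2σ_allow t/D = 2×84.04×16.0/534 = 5.036 MPa.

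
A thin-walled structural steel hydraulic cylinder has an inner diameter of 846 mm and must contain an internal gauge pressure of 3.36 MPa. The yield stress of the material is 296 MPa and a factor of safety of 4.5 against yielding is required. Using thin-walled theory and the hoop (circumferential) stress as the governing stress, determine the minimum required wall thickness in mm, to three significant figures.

σ_allow = 296/4.5 = 65.78 MPa.
Hoop stress σ_h = pD/(2t), so t = pD/(2σ_allow) = 3.36×846/(2×65.78) = 21.61 mm.

t = 21.6 mm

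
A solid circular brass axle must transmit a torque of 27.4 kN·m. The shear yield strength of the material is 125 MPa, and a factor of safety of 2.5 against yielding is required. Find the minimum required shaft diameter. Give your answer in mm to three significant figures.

Allowable shear stress τ_allow = 125/2.5 = 50.00 MPa.
For a solid shaft τ = 16T/(πd³), so d³ = 16T/(π τ_allow) = 16×2.7400×10^7/(π×50.00) = 2.791×10^6 mm³.
d = (2.791×10^6)^(1/3) = 140.8 mm.

d = 141 mm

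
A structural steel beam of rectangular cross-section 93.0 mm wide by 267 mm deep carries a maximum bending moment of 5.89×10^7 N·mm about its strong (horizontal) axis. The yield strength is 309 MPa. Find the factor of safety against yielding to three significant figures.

n = 5.80

Section modulus S = bh²/6 = 93.0×267²/6 = 1.105×10^6 mm³.
σ = M/S = 5.8900×10^7/1.105×10^6 = 53.30 MPa.
n = 309/53.30 = 5.797.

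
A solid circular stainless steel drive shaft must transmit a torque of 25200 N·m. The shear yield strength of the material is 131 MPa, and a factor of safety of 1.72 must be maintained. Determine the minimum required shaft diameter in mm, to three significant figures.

d = 119 mm

Allowable shear stress τ_allow = 131/1.72 = 76.16 MPa.
For a solid shaft τ = 16T/(πd³), so d³ = 16T/(π τ_allow) = 16×2.5200×10^7/(π×76.16) = 1.685×10^6 mm³.
d = (1.685×10^6)^(1/3) = 119.0 mm.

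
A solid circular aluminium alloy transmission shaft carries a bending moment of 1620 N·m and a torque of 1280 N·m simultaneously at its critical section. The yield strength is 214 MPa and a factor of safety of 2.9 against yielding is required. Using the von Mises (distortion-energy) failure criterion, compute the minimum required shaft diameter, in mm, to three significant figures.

σ_allow = σ_y/n = 214/2.9 = 73.79 MPa.
For a solid shaft σ_b = 32M/(πd³) and τ = 16T/(πd³), so the von Mises stress is σ' = (16/πd³)·√(4M²+3T²).
√(4M²+3T²) = √(4×(1.620×10^6)² + 3×(1.280×10^6)²) = 3.926×10^6 N·mm.
d³ = 16×3.926×10^6/(π×73.79) = 271000 mm³.
d = 64.71 mm.

d = 64.7 mm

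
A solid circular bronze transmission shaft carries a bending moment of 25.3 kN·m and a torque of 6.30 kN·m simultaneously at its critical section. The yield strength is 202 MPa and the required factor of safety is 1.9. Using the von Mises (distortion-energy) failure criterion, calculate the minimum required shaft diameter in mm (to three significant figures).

d = 135 mm

σ_allow = σ_y/n = 202/1.9 = 106.3 MPa.
For a solid shaft σ_b = 32M/(πd³) and τ = 16T/(πd³), so the von Mises stress is σ' = (16/πd³)·√(4M²+3T²).
√(4M²+3T²) = √(4×(2.530×10^7)² + 3×(6.300×10^6)²) = 5.176×10^7 N·mm.
d³ = 16×5.176×10^7/(π×106.3) = 2.480×10^6 mm³.
d = 135.4 mm.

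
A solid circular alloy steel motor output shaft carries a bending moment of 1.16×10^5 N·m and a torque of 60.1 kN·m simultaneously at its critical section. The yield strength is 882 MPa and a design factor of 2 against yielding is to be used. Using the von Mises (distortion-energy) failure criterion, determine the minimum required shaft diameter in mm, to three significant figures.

d = 143 mm

σ_allow = σ_y/n = 882/2 = 441.0 MPa.
For a solid shaft σ_b = 32M/(πd³) and τ = 16T/(πd³), so the von Mises stress is σ' = (16/πd³)·√(4M²+3T²).
√(4M²+3T²) = √(4×(1.160×10^8)² + 3×(6.010×10^7)²) = 2.543×10^8 N·mm.
d³ = 16×2.543×10^8/(π×441.0) = 2.937×10^6 mm³.
d = 143.2 mm.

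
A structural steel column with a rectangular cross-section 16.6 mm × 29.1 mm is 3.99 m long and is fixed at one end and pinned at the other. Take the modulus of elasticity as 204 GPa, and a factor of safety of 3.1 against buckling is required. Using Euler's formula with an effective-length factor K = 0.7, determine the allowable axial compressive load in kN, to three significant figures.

P_allow = 0.924 kN

Buckling occurs about the weak axis: I_min = h·b³/12 = 29.1×16.6³/12 = 11090 mm⁴ (b = 16.6 mm is the smaller dimension).
Effective length L_e = KL = 0.7×3.99 m = 2793 mm.
Euler critical load P_cr = π²EI/L_e² = π²×204000×11090/2793² = 2863 N.
P_allow = P_cr/n = 2863/3.1 = 923.6 N.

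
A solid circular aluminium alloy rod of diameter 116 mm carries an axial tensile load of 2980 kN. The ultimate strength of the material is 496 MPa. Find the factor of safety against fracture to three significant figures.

A = πd²/4 = 10570 mm².
σ = F/A = 2980000/10570 = 282.0 MPa.
n = 496/282.0 = 1.759.

n = 1.76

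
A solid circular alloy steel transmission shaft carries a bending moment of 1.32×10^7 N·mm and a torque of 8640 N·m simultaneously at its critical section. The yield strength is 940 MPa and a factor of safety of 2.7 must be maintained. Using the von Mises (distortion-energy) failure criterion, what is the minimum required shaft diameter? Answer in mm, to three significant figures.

d = 76.3 mm

σ_allow = σ_y/n = 940/2.7 = 348.1 MPa.
For a solid shaft σ_b = 32M/(πd³) and τ = 16T/(πd³), so the von Mises stress is σ' = (16/πd³)·√(4M²+3T²).
√(4M²+3T²) = √(4×(1.320×10^7)² + 3×(8.640×10^6)²) = 3.035×10^7 N·mm.
d³ = 16×3.035×10^7/(π×348.1) = 443900 mm³.
d = 76.28 mm.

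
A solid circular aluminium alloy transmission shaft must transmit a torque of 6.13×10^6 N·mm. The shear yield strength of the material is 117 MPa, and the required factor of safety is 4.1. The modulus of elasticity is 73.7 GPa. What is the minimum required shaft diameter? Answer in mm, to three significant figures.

Allowable shear stress τ_allow = 117/4.1 = 28.54 MPa.
For a solid shaft τ = 16T/(πd³), so d³ = 16T/(π τ_allow) = 16×6130000/(π×28.54) = 1.094×10^6 mm³.
d = (1.094×10^6)^(1/3) = 103.0 mm.

d = 103 mm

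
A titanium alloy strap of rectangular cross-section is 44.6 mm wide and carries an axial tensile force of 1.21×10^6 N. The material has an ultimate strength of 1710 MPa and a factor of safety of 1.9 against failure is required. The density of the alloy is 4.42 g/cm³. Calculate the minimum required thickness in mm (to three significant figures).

σ_allow = 1710/1.9 = 900.0 MPa.
Required area A = F/σ_allow = 1210000/900.0 = 1344 mm².
t = A/w = 1344/44.6 = 30.14 mm.

t = 30.1 mm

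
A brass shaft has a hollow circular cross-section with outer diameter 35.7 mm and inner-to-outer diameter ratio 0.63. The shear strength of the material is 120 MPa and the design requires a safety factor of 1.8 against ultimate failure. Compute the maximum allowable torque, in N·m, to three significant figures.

τ_allow = 120/1.8 = 66.67 MPa.
For a hollow shaft T_allow = τ_allow·πd_o³(1−k⁴)/16 with 1−k⁴ = 0.8425, so πd_o³(1−k⁴)/16 = 7526 mm³.
T_allow = 66.67×7526 = 501800 N·mm = 501.8 N·m.

T_allow = 502 N·m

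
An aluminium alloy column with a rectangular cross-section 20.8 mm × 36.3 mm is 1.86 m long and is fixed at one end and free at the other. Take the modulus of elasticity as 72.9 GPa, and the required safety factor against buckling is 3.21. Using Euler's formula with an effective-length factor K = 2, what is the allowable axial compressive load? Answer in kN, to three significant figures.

Buckling occurs about the weak axis: I_min = h·b³/12 = 36.3×20.8³/12 = 27220 mm⁴ (b = 20.8 mm is the smaller dimension).
Effective length L_e = KL = 2×1.86 m = 3720 mm.
Euler critical load P_cr = π²EI/L_e² = π²×72900×27220/3720² = 1415 N.
P_allow = P_cr/n = 1415/3.21 = 440.9 N.

P_allow = 0.441 kN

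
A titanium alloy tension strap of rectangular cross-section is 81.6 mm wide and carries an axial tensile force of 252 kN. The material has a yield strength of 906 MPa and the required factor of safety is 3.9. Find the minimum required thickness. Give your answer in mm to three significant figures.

σ_allow = 906/3.9 = 232.3 MPa.
Required area A = F/σ_allow = 252000/232.3 = 1085 mm².
t = A/w = 1085/81.6 = 13.29 mm.

t = 13.3 mm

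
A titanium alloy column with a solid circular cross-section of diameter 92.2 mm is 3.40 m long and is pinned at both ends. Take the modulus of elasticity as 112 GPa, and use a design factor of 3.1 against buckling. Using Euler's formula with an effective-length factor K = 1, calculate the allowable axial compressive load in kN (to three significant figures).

I = πd⁴/64 = π×92.2⁴/64 = 3.547×10^6 mm⁴.
Effective length L_e = KL = 1×3.40 m = 3400 mm.
Euler critical load P_cr = π²EI/L_e² = π²×112000×3.547×10^6/3400² = 339200 N.
P_allow = P_cr/n = 339200/3.1 = 109400 N.

P_allow = 109 kN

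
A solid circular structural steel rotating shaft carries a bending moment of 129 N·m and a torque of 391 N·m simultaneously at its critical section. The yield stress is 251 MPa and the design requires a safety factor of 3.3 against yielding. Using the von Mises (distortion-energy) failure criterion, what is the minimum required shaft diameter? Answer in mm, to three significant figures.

d = 36.5 mm

σ_allow = σ_y/n = 251/3.3 = 76.06 MPa.
For a solid shaft σ_b = 32M/(πd³) and τ = 16T/(πd³), so the von Mises stress is σ' = (16/πd³)·√(4M²+3T²).
√(4M²+3T²) = √(4×(129000)² + 3×(391000)²) = 724700 N·mm.
d³ = 16×724700/(π×76.06) = 48530 mm³.
d = 36.47 mm.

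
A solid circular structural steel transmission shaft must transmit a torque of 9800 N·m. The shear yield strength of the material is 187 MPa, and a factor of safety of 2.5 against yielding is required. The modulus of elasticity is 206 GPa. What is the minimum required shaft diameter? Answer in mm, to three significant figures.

d = 87.4 mm

Allowable shear stress τ_allow = 187/2.5 = 74.80 MPa.
For a solid shaft τ = 16T/(πd³), so d³ = 16T/(π τ_allow) = 16×9800000/(π×74.80) = 667300 mm³.
d = (667300)^(1/3) = 87.38 mm.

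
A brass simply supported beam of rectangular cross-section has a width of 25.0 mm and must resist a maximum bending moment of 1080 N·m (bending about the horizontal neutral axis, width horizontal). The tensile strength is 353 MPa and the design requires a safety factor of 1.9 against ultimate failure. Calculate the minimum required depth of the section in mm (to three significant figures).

h = 37.4 mm

σ_allow = 353/1.9 = 185.8 MPa.
For a rectangular section σ = 6M/(bh²), so h² = 6M/(b σ_allow) = 6×1080000/(25.0×185.8) = 1395 mm².
h = 37.35 mm.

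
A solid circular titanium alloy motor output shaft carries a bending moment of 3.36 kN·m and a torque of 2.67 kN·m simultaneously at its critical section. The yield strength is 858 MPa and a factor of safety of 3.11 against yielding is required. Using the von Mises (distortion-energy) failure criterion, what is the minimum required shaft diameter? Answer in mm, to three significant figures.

σ_allow = σ_y/n = 858/3.11 = 275.9 MPa.
For a solid shaft σ_b = 32M/(πd³) and τ = 16T/(πd³), so the von Mises stress is σ' = (16/πd³)·√(4M²+3T²).
√(4M²+3T²) = √(4×(3.360×10^6)² + 3×(2.670×10^6)²) = 8.158×10^6 N·mm.
d³ = 16×8.158×10^6/(π×275.9) = 150600 mm³.
d = 53.20 mm.

d = 53.2 mm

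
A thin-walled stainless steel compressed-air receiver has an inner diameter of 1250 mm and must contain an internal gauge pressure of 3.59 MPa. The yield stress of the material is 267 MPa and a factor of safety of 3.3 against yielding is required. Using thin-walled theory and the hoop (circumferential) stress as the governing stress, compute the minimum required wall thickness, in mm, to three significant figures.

t = 27.7 mm

σ_allow = 267/3.3 = 80.91 MPa.
Hoop stress σ_h = pD/(2t), so t = pD/(2σ_allow) = 3.59×1250/(2×80.91) = 27.73 mm.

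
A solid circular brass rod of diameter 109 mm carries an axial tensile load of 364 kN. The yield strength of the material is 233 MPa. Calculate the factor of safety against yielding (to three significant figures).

n = 5.97

A = πd²/4 = 9331 mm².
σ = F/A = 364000/9331 = 39.01 MPa.
n = 233/39.01 = 5.973.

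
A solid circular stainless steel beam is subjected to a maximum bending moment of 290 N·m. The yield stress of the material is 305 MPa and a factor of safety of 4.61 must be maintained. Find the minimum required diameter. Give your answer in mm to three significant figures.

d = 35.5 mm

σ_allow = 305/4.61 = 66.16 MPa.
For a solid circular section σ = 32M/(πd³), so d³ = 32M/(π σ_allow) = 32×290000/(π×66.16) = 44650 mm³.
d = 35.48 mm.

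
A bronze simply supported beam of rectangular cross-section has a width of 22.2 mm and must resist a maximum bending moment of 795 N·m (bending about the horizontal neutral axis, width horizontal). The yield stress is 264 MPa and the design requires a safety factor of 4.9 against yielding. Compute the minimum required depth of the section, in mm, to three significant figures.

h = 63.2 mm

σ_allow = 264/4.9 = 53.88 MPa.
For a rectangular section σ = 6M/(bh²), so h² = 6M/(b σ_allow) = 6×795000/(22.2×53.88) = 3988 mm².
h = 63.15 mm.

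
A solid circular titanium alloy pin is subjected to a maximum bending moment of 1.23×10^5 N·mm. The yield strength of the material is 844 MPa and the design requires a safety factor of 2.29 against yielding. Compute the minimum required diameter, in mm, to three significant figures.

d = 15.0 mm

σ_allow = 844/2.29 = 368.6 MPa.
For a solid circular section σ = 32M/(πd³), so d³ = 32M/(π σ_allow) = 32×123000/(π×368.6) = 3399 mm³.
d = 15.04 mm.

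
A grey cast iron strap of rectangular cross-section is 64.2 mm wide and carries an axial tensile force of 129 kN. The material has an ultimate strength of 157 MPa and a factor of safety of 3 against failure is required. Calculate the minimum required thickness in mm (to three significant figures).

t = 38.4 mm

σ_allow = 157/3 = 52.33 MPa.
Required area A = F/σ_allow = 129000/52.33 = 2465 mm².
t = A/w = 2465/64.2 = 38.40 mm.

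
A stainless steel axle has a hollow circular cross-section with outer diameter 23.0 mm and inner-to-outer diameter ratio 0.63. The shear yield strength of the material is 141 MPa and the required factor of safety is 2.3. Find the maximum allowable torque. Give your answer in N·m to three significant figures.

τ_allow = 141/2.3 = 61.30 MPa.
For a hollow shaft T_allow = τ_allow·πd_o³(1−k⁴)/16 with 1−k⁴ = 0.8425, so πd_o³(1−k⁴)/16 = 2013 mm³.
T_allow = 61.30×2013 = 123400 N·mm = 123.4 N·m.

T_allow = 123 N·m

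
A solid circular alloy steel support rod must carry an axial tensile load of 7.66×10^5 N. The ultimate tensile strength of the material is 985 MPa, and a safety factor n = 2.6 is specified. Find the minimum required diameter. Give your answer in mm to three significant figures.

Allowable stress σ_allow = 985/2.6 = 378.8 MPa.
Required area A = F/σ_allow = 766000/378.8 = 2022 mm².
A = πd²/4 → d = √(4A/π) = 50.74 mm.

d = 50.7 mm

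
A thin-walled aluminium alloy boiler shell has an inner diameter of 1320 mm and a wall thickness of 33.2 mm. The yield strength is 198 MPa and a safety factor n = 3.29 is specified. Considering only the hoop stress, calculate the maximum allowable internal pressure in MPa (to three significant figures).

σ_allow = 198/3.29 = 60.18 MPa.
σ_h = pD/(2t) → p_allow = 2σ_allow t/D = 2×60.18×33.2/1320 = 3.027 MPa.

p_allow = 3.03 MPa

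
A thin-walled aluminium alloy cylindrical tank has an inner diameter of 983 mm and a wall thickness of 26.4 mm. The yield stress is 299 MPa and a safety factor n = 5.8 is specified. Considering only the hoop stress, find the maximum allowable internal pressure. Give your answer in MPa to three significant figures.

σ_allow = 299/5.8 = 51.55 MPa.
σ_h = pD/(2t) → p_allow = 2σ_allow t/D = 2×51.55×26.4/983 = 2.769 MPa.

p_allow = 2.77 MPa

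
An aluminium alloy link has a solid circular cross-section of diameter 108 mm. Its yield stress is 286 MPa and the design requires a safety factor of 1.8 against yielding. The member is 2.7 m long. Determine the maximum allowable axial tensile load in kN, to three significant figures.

σ_allow = 286/1.8 = 158.9 MPa.
A = πd²/4 = π×108²/4 = 9161 mm².
F_allow = σ_allow × A = 158.9×9161 = 1.456×10^6 N.

F_allow = 1460 kN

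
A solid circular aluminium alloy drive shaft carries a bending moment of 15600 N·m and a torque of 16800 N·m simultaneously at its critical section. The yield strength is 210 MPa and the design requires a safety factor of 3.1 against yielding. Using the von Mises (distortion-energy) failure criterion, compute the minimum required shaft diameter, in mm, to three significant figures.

σ_allow = σ_y/n = 210/3.1 = 67.74 MPa.
For a solid shaft σ_b = 32M/(πd³) and τ = 16T/(πd³), so the von Mises stress is σ' = (16/πd³)·√(4M²+3T²).
√(4M²+3T²) = √(4×(1.560×10^7)² + 3×(1.680×10^7)²) = 4.266×10^7 N·mm.
d³ = 16×4.266×10^7/(π×67.74) = 3.208×10^6 mm³.
d = 147.5 mm.

d = 147 mm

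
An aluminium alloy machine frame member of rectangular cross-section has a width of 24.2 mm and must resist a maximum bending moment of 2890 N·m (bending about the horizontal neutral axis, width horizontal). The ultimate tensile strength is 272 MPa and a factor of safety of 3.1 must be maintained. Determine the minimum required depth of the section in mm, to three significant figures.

h = 90.4 mm

σ_allow = 272/3.1 = 87.74 MPa.
For a rectangular section σ = 6M/(bh²), so h² = 6M/(b σ_allow) = 6×2890000/(24.2×87.74) = 8166 mm².
h = 90.37 mm.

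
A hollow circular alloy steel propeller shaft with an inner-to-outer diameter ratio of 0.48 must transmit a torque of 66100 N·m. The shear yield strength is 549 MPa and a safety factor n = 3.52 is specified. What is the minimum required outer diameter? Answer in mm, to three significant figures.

d_o = 132 mm

τ_allow = 549/3.52 = 156.0 MPa.
For a hollow shaft τ = 16T/[πd_o³(1−k⁴)] with k = 0.48, so 1−k⁴ = 0.9469.
d_o³ = 16T/[π τ_allow (1−k⁴)] = 16×6.6100×10^7/(π×156.0×0.9469) = 2.279×10^6 mm³.
d_o = 131.6 mm.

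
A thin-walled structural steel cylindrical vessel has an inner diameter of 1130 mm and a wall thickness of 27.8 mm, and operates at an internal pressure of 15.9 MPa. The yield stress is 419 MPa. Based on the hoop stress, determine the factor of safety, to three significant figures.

σ_h = pD/(2t) = 15.9×1130/(2×27.8) = 323.1 MPa.
n = 419/323.1 = 1.297.

n = 1.30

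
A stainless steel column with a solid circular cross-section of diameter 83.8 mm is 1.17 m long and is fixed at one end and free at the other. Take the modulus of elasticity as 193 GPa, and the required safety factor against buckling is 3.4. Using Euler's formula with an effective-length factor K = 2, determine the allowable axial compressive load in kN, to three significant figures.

I = πd⁴/64 = π×83.8⁴/64 = 2.421×10^6 mm⁴.
Effective length L_e = KL = 2×1.17 m = 2340 mm.
Euler critical load P_cr = π²EI/L_e² = π²×193000×2.421×10^6/2340² = 842100 N.
P_allow = P_cr/n = 842100/3.4 = 247700 N.

P_allow = 248 kN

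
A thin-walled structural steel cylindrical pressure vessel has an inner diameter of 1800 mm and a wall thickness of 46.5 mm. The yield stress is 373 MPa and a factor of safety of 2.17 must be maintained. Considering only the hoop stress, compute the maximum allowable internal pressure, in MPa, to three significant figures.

σ_allow = 373/2.17 = 171.9 MPa.
σ_h = pD/(2t) → p_allow = 2σ_allow t/D = 2×171.9×46.5/1800 = 8.881 MPa.

p_allow = 8.88 MPa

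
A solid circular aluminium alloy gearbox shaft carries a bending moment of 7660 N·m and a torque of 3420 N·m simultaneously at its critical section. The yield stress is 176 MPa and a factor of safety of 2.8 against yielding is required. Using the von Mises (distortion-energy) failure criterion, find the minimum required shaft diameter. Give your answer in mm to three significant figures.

d = 110 mm

σ_allow = σ_y/n = 176/2.8 = 62.86 MPa.
For a solid shaft σ_b = 32M/(πd³) and τ = 16T/(πd³), so the von Mises stress is σ' = (16/πd³)·√(4M²+3T²).
√(4M²+3T²) = √(4×(7.660×10^6)² + 3×(3.420×10^6)²) = 1.643×10^7 N·mm.
d³ = 16×1.643×10^7/(π×62.86) = 1.331×10^6 mm³.
d = 110.0 mm.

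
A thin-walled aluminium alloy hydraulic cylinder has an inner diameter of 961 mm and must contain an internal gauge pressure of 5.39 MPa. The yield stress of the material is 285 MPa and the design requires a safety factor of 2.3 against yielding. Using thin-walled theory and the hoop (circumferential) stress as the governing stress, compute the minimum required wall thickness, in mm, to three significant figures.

t = 20.9 mm

σ_allow = 285/2.3 = 123.9 MPa.
Hoop stress σ_h = pD/(2t), so t = pD/(2σ_allow) = 5.39×961/(2×123.9) = 20.90 mm.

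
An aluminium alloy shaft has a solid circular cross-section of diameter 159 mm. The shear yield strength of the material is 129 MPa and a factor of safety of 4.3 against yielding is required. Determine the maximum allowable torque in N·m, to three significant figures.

T_allow = 23700 N·m

τ_allow = 129/4.3 = 30.00 MPa.
For a solid shaft T_allow = τ_allow·πd³/16; πd³/16 = π×159³/16 = 789300 mm³.
T_allow = 30.00×789300 = 2.368×10^7 N·mm = 23680 N·m.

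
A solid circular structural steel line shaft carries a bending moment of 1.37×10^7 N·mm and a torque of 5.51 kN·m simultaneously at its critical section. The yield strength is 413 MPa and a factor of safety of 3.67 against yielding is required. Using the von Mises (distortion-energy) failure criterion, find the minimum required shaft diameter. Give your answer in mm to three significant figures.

d = 110 mm

σ_allow = σ_y/n = 413/3.67 = 112.5 MPa.
For a solid shaft σ_b = 32M/(πd³) and τ = 16T/(πd³), so the von Mises stress is σ' = (16/πd³)·√(4M²+3T²).
√(4M²+3T²) = √(4×(1.370×10^7)² + 3×(5.510×10^6)²) = 2.901×10^7 N·mm.
d³ = 16×2.901×10^7/(π×112.5) = 1.313×10^6 mm³.
d = 109.5 mm.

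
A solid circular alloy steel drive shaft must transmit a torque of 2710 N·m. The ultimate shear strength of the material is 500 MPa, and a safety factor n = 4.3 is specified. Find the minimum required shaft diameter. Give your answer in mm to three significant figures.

Allowable shear stress τ_allow = 500/4.3 = 116.3 MPa.
For a solid shaft τ = 16T/(πd³), so d³ = 16T/(π τ_allow) = 16×2710000/(π×116.3) = 118700 mm³.
d = (118700)^(1/3) = 49.14 mm.

d = 49.1 mm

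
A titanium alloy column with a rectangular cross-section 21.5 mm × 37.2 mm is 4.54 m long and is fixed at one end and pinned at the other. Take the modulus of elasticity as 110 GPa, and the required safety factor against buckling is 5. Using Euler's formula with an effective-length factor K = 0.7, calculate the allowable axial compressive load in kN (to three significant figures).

Buckling occurs about the weak axis: I_min = h·b³/12 = 37.2×21.5³/12 = 30810 mm⁴ (b = 21.5 mm is the smaller dimension).
Effective length L_e = KL = 0.7×4.54 m = 3178 mm.
Euler critical load P_cr = π²EI/L_e² = π²×110000×30810/3178² = 3312 N.
P_allow = P_cr/n = 3312/5 = 662.4 N.

P_allow = 0.662 kN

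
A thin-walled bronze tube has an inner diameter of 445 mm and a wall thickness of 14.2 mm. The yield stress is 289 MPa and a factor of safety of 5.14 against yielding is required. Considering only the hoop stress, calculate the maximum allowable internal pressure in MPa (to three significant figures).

σ_allow = 289/5.14 = 56.23 MPa.
σ_h = pD/(2t) → p_allow = 2σ_allow t/D = 2×56.23×14.2/445 = 3.588 MPa.

p_allow = 3.59 MPa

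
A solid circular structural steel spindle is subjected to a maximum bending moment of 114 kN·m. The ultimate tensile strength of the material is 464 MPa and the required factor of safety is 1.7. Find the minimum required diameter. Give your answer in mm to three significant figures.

σ_allow = 464/1.7 = 272.9 MPa.
For a solid circular section σ = 32M/(πd³), so d³ = 32M/(π σ_allow) = 32×1.1400×10^8/(π×272.9) = 4.254×10^6 mm³.
d = 162.0 mm.

d = 162 mm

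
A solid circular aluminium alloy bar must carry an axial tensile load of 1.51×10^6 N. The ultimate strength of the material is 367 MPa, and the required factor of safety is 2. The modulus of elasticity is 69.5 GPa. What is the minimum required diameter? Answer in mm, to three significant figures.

d = 102 mm

Allowable stress σ_allow = 367/2 = 183.5 MPa.
Required area A = F/σ_allow = 1510000/183.5 = 8229 mm².
A = πd²/4 → d = √(4A/π) = 102.4 mm.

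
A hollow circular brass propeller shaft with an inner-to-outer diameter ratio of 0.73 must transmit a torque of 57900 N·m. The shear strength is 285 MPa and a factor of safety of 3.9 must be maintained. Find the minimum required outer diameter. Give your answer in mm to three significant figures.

d_o = 178 mm

τ_allow = 285/3.9 = 73.08 MPa.
For a hollow shaft τ = 16T/[πd_o³(1−k⁴)] with k = 0.73, so 1−k⁴ = 0.7160.
d_o³ = 16T/[π τ_allow (1−k⁴)] = 16×5.7900×10^7/(π×73.08×0.7160) = 5.636×10^6 mm³.
d_o = 178.0 mm.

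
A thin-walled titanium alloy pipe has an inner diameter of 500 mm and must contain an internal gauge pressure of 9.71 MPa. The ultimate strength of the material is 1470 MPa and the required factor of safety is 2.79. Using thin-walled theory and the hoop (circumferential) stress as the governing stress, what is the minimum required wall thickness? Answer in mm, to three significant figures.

t = 4.61 mm

σ_allow = 1470/2.79 = 526.9 MPa.
Hoop stress σ_h = pD/(2t), so t = pD/(2σ_allow) = 9.71×500/(2×526.9) = 4.607 mm.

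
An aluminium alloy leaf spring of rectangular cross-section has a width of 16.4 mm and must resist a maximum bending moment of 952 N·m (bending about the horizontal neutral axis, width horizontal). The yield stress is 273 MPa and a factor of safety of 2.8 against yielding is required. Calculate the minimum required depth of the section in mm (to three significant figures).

h = 59.8 mm

σ_allow = 273/2.8 = 97.50 MPa.
For a rectangular section σ = 6M/(bh²), so h² = 6M/(b σ_allow) = 6×952000/(16.4×97.50) = 3572 mm².
h = 59.77 mm.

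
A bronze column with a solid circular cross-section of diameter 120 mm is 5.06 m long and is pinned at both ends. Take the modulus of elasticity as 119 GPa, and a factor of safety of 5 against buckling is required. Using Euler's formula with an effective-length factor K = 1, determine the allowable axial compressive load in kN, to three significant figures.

I = πd⁴/64 = π×120⁴/64 = 1.018×10^7 mm⁴.
Effective length L_e = KL = 1×5.06 m = 5060 mm.
Euler critical load P_cr = π²EI/L_e² = π²×119000×1.018×10^7/5060² = 466900 N.
P_allow = P_cr/n = 466900/5 = 93380 N.

P_allow = 93.4 kN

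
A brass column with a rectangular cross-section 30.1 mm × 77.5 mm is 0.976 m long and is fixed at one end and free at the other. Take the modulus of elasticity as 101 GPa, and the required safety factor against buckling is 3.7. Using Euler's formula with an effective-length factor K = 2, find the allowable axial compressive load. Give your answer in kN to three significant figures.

P_allow = 12.5 kN

Buckling occurs about the weak axis: I_min = h·b³/12 = 77.5×30.1³/12 = 176100 mm⁴ (b = 30.1 mm is the smaller dimension).
Effective length L_e = KL = 2×0.976 m = 1952 mm.
Euler critical load P_cr = π²EI/L_e² = π²×101000×176100/1952² = 46080 N.
P_allow = P_cr/n = 46080/3.7 = 12450 N.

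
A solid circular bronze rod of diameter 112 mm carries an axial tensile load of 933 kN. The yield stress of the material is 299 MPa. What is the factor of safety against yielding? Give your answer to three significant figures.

n = 3.16

A = πd²/4 = 9852 mm².
σ = F/A = 933000/9852 = 94.70 MPa.
n = 299/94.70 = 3.157.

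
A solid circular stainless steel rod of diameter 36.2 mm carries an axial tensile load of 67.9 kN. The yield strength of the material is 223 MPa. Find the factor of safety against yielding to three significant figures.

A = πd²/4 = 1029 mm².
σ = F/A = 67900/1029 = 65.97 MPa.
n = 223/65.97 = 3.380.

n = 3.38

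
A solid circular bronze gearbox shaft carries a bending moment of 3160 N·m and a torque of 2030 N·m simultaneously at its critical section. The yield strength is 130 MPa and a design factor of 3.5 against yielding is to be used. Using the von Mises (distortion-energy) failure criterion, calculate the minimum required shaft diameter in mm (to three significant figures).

d = 99.7 mm

σ_allow = σ_y/n = 130/3.5 = 37.14 MPa.
For a solid shaft σ_b = 32M/(πd³) and τ = 16T/(πd³), so the von Mises stress is σ' = (16/πd³)·√(4M²+3T²).
√(4M²+3T²) = √(4×(3.160×10^6)² + 3×(2.030×10^6)²) = 7.232×10^6 N·mm.
d³ = 16×7.232×10^6/(π×37.14) = 991700 mm³.
d = 99.72 mm.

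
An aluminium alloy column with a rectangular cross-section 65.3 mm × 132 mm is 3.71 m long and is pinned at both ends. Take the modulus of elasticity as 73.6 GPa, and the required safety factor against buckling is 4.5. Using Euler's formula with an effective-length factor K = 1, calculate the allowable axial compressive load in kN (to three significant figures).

P_allow = 35.9 kN

Buckling occurs about the weak axis: I_min = h·b³/12 = 132×65.3³/12 = 3.063×10^6 mm⁴ (b = 65.3 mm is the smaller dimension).
Effective length L_e = KL = 1×3.71 m = 3710 mm.
Euler critical load P_cr = π²EI/L_e² = π²×73600×3.063×10^6/3710² = 161600 N.
P_allow = P_cr/n = 161600/4.5 = 35920 N.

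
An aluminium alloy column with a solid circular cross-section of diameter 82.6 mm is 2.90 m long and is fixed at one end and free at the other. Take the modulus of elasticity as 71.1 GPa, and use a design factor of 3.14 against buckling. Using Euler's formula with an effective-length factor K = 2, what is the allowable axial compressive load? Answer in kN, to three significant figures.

I = πd⁴/64 = π×82.6⁴/64 = 2.285×10^6 mm⁴.
Effective length L_e = KL = 2×2.90 m = 5800 mm.
Euler critical load P_cr = π²EI/L_e² = π²×71100×2.285×10^6/5800² = 47670 N.
P_allow = P_cr/n = 47670/3.14 = 15180 N.

P_allow = 15.2 kN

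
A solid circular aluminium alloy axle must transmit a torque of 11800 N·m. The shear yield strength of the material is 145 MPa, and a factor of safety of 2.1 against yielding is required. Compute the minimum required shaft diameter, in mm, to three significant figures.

d = 95.5 mm

Allowable shear stress τ_allow = 145/2.1 = 69.05 MPa.
For a solid shaft τ = 16T/(πd³), so d³ = 16T/(π τ_allow) = 16×1.1800×10^7/(π×69.05) = 870400 mm³.
d = (870400)^(1/3) = 95.48 mm.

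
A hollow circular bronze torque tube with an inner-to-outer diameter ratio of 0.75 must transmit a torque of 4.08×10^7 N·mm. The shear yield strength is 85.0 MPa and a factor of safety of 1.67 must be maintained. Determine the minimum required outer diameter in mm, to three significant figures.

d_o = 181 mm

τ_allow = 85.0/1.67 = 50.90 MPa.
For a hollow shaft τ = 16T/[πd_o³(1−k⁴)] with k = 0.75, so 1−k⁴ = 0.6836.
d_o³ = 16T/[π τ_allow (1−k⁴)] = 16×4.0800×10^7/(π×50.90×0.6836) = 5.972×10^6 mm³.
d_o = 181.4 mm.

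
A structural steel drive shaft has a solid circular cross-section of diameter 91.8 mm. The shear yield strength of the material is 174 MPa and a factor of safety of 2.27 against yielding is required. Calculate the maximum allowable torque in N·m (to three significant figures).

τ_allow = 174/2.27 = 76.65 MPa.
For a solid shaft T_allow = τ_allow·πd³/16; πd³/16 = π×91.8³/16 = 151900 mm³.
T_allow = 76.65×151900 = 1.164×10^7 N·mm = 11640 N·m.

T_allow = 11600 N·m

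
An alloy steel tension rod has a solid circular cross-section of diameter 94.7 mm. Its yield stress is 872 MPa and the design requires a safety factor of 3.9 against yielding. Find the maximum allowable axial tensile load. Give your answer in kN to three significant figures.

σ_allow = 872/3.9 = 223.6 MPa.
A = πd²/4 = π×94.7²/4 = 7044 mm².
F_allow = σ_allow × A = 223.6×7044 = 1.575×10^6 N.

F_allow = 1570 kN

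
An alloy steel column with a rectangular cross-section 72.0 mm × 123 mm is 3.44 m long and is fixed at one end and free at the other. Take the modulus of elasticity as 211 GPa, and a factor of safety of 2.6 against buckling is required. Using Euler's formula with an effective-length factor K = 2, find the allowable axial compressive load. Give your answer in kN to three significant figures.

P_allow = 64.7 kN

Buckling occurs about the weak axis: I_min = h·b³/12 = 123×72.0³/12 = 3.826×10^6 mm⁴ (b = 72.0 mm is the smaller dimension).
Effective length L_e = KL = 2×3.44 m = 6880 mm.
Euler critical load P_cr = π²EI/L_e² = π²×211000×3.826×10^6/6880² = 168300 N.
P_allow = P_cr/n = 168300/2.6 = 64740 N.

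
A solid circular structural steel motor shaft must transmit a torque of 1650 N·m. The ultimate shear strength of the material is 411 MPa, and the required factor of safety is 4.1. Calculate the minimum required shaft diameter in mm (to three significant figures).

d = 43.8 mm

Allowable shear stress τ_allow = 411/4.1 = 100.2 MPa.
For a solid shaft τ = 16T/(πd³), so d³ = 16T/(π τ_allow) = 16×1650000/(π×100.2) = 83830 mm³.
d = (83830)^(1/3) = 43.77 mm.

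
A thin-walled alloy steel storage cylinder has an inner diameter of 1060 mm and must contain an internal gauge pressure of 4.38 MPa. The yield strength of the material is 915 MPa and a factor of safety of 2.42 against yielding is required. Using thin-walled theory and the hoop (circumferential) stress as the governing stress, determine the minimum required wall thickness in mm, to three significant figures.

t = 6.14 mm

σ_allow = 915/2.42 = 378.1 MPa.
Hoop stress σ_h = pD/(2t), so t = pD/(2σ_allow) = 4.38×1060/(2×378.1) = 6.140 mm.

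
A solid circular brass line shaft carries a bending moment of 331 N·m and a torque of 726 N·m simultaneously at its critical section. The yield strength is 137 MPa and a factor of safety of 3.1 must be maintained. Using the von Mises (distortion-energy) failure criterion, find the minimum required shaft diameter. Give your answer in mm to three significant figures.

σ_allow = σ_y/n = 137/3.1 = 44.19 MPa.
For a solid shaft σ_b = 32M/(πd³) and τ = 16T/(πd³), so the von Mises stress is σ' = (16/πd³)·√(4M²+3T²).
√(4M²+3T²) = √(4×(331000)² + 3×(726000)²) = 1.421×10^6 N·mm.
d³ = 16×1.421×10^6/(π×44.19) = 163800 mm³.
d = 54.71 mm.

d = 54.7 mm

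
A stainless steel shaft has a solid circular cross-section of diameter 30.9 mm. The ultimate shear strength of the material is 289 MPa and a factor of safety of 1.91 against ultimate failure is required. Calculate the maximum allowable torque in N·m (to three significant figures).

τ_allow = 289/1.91 = 151.3 MPa.
For a solid shaft T_allow = τ_allow·πd³/16; πd³/16 = π×30.9³/16 = 5793 mm³.
T_allow = 151.3×5793 = 876500 N·mm = 876.5 N·m.

T_allow = 877 N·m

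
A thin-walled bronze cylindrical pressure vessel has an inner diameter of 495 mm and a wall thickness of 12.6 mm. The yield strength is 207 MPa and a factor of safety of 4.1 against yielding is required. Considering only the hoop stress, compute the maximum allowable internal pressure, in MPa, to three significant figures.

σ_allow = 207/4.1 = 50.49 MPa.
σ_h = pD/(2t) → p_allow = 2σ_allow t/D = 2×50.49×12.6/495 = 2.570 MPa.

p_allow = 2.57 MPa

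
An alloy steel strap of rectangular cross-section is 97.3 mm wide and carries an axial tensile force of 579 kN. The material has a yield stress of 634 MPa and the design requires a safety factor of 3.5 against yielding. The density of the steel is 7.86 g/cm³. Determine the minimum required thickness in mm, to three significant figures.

t = 32.9 mm

σ_allow = 634/3.5 = 181.1 MPa.
Required area A = F/σ_allow = 579000/181.1 = 3196 mm².
t = A/w = 3196/97.3 = 32.85 mm.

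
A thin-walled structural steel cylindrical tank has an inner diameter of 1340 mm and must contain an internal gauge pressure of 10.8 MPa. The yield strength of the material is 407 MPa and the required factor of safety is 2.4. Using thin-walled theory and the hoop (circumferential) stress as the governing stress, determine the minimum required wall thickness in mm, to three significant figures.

t = 42.7 mm

σ_allow = 407/2.4 = 169.6 MPa.
Hoop stress σ_h = pD/(2t), so t = pD/(2σ_allow) = 10.8×1340/(2×169.6) = 42.67 mm.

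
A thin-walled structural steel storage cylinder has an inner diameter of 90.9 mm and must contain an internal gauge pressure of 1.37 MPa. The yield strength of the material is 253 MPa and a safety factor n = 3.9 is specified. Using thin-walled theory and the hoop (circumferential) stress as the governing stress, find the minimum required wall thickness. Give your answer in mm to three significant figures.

σ_allow = 253/3.9 = 64.87 MPa.
Hoop stress σ_h = pD/(2t), so t = pD/(2σ_allow) = 1.37×90.9/(2×64.87) = 0.9598 mm.

t = 0.960 mm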